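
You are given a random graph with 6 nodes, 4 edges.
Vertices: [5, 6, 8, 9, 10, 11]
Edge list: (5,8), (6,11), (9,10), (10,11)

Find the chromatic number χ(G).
χ(G) = 2

Clique number ω(G) = 2 (lower bound: χ ≥ ω).
The graph is bipartite (no odd cycle), so 2 colors suffice: χ(G) = 2.
A valid 2-coloring: color 1: [5, 6, 10]; color 2: [8, 9, 11].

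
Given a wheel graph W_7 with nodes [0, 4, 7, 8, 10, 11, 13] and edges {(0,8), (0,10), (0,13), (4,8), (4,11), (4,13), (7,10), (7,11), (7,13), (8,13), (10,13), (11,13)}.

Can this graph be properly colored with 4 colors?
Yes, G is 4-colorable

A valid 4-coloring: color 1: [13]; color 2: [0, 4, 7]; color 3: [8, 10, 11].
(χ(G) = 3 ≤ 4.)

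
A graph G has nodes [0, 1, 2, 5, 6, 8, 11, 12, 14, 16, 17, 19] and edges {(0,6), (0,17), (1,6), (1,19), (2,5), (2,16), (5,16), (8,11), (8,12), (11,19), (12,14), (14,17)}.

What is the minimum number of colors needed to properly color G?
Clique number ω(G) = 3 (lower bound: χ ≥ ω).
The clique on [2, 5, 16] has size 3, forcing χ ≥ 3, and the coloring below uses 3 colors, so χ(G) = 3.
A valid 3-coloring: color 1: [0, 8, 14, 16, 19]; color 2: [5, 6, 11, 12, 17]; color 3: [1, 2].

χ(G) = 3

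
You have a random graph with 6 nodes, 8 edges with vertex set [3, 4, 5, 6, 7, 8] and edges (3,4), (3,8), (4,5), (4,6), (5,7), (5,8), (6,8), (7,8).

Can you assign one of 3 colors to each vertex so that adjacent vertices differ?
A valid 3-coloring: color 1: [4, 8]; color 2: [3, 5, 6]; color 3: [7].
(χ(G) = 3 ≤ 3.)

Yes, G is 3-colorable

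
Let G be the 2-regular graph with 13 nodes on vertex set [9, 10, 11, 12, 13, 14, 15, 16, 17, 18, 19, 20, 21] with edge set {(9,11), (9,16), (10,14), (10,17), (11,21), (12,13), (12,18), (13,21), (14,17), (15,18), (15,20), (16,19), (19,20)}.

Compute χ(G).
Clique number ω(G) = 3 (lower bound: χ ≥ ω).
The clique on [10, 14, 17] has size 3, forcing χ ≥ 3, and the coloring below uses 3 colors, so χ(G) = 3.
A valid 3-coloring: color 1: [11, 13, 14, 16, 18, 20]; color 2: [9, 10, 12, 15, 19, 21]; color 3: [17].

χ(G) = 3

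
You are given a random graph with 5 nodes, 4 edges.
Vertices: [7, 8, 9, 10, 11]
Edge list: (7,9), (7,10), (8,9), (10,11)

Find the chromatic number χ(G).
χ(G) = 2

Clique number ω(G) = 2 (lower bound: χ ≥ ω).
The graph is bipartite (no odd cycle), so 2 colors suffice: χ(G) = 2.
A valid 2-coloring: color 1: [9, 10]; color 2: [7, 8, 11].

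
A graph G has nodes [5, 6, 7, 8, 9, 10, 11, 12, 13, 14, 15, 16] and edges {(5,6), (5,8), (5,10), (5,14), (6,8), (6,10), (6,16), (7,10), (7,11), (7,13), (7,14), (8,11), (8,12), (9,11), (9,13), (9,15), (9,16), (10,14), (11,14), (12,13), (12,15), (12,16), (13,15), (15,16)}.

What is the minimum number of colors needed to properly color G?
χ(G) = 4

Clique number ω(G) = 3 (lower bound: χ ≥ ω).
Suppose a proper 3-coloring c exists. The clique [5, 6, 8] takes 3 distinct colors; by symmetry let c(5) = 1, c(6) = 2, c(8) = 3.
- Vertex 10: neighbors [5, 6] already have colors [1, 2] ⇒ c(10) = 3.
- Vertex 14: neighbors [5, 10] already have colors [1, 3] ⇒ c(14) = 2.
- Vertex 7: neighbors [14, 10] already have colors [2, 3] ⇒ c(7) = 1.
- Vertex 11: neighbors [7, 14, 8] already have colors [1, 2, 3] — all 3 colors blocked. Contradiction.
The forced assignments end in a contradiction, so G has no proper 3-coloring (χ ≥ 4).
The coloring below uses 4 colors, so χ(G) = 4.
A valid 4-coloring: color 1: [10, 11, 13, 16]; color 2: [5, 7, 9, 12]; color 3: [8, 14, 15]; color 4: [6].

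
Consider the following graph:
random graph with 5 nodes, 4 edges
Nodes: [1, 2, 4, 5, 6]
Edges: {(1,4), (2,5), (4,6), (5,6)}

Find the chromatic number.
Clique number ω(G) = 2 (lower bound: χ ≥ ω).
The graph is bipartite (no odd cycle), so 2 colors suffice: χ(G) = 2.
A valid 2-coloring: color 1: [4, 5]; color 2: [1, 2, 6].

χ(G) = 2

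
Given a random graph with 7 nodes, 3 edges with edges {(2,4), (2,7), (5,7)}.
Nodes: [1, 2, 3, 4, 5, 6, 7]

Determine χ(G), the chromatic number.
Clique number ω(G) = 2 (lower bound: χ ≥ ω).
The graph is bipartite (no odd cycle), so 2 colors suffice: χ(G) = 2.
A valid 2-coloring: color 1: [1, 3, 4, 6, 7]; color 2: [2, 5].

χ(G) = 2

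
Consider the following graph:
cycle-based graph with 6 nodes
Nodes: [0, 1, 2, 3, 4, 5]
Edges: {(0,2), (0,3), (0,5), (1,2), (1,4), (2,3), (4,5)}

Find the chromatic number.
Clique number ω(G) = 3 (lower bound: χ ≥ ω).
The clique on [0, 2, 3] has size 3, forcing χ ≥ 3, and the coloring below uses 3 colors, so χ(G) = 3.
A valid 3-coloring: color 1: [0, 4]; color 2: [2, 5]; color 3: [1, 3].

χ(G) = 3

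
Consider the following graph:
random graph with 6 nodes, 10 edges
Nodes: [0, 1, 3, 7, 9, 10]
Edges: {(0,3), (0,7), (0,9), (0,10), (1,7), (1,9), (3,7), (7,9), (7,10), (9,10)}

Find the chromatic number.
Clique number ω(G) = 4 (lower bound: χ ≥ ω).
The clique on [0, 7, 9, 10] has size 4, forcing χ ≥ 4, and the coloring below uses 4 colors, so χ(G) = 4.
A valid 4-coloring: color 1: [7]; color 2: [3, 9]; color 3: [0, 1]; color 4: [10].

χ(G) = 4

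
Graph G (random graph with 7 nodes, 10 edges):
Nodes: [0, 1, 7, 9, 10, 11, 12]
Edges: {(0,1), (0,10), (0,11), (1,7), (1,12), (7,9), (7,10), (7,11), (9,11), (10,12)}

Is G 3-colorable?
Yes, G is 3-colorable

A valid 3-coloring: color 1: [0, 7, 12]; color 2: [1, 10, 11]; color 3: [9].
(χ(G) = 3 ≤ 3.)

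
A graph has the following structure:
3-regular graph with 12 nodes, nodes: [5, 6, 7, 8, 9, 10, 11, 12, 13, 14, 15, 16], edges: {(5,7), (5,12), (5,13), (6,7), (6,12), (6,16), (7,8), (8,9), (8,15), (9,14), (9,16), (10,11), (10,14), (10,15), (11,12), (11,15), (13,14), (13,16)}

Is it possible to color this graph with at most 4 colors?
Yes, G is 4-colorable

A valid 4-coloring: color 1: [7, 9, 10, 12, 13]; color 2: [5, 6, 8, 11, 14]; color 3: [15, 16].
(χ(G) = 3 ≤ 4.)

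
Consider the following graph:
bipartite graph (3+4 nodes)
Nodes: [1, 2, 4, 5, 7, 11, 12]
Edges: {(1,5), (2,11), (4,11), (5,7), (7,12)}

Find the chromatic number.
Clique number ω(G) = 2 (lower bound: χ ≥ ω).
The graph is bipartite (no odd cycle), so 2 colors suffice: χ(G) = 2.
A valid 2-coloring: color 1: [5, 11, 12]; color 2: [1, 2, 4, 7].

χ(G) = 2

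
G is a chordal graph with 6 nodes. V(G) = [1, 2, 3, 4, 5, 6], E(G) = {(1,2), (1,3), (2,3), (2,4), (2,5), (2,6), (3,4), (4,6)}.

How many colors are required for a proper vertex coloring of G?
Clique number ω(G) = 3 (lower bound: χ ≥ ω).
The clique on [1, 2, 3] has size 3, forcing χ ≥ 3, and the coloring below uses 3 colors, so χ(G) = 3.
A valid 3-coloring: color 1: [2]; color 2: [3, 5, 6]; color 3: [1, 4].

χ(G) = 3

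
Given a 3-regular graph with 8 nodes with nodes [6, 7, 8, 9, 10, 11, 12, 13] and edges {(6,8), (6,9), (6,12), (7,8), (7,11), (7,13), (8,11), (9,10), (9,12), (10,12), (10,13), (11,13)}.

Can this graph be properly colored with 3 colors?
A valid 3-coloring: color 1: [8, 9, 13]; color 2: [6, 7, 10]; color 3: [11, 12].
(χ(G) = 3 ≤ 3.)

Yes, G is 3-colorable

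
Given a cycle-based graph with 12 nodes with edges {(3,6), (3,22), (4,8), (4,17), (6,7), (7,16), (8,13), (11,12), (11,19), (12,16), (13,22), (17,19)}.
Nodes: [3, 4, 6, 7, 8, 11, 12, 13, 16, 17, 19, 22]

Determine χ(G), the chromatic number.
Clique number ω(G) = 2 (lower bound: χ ≥ ω).
The graph is bipartite (no odd cycle), so 2 colors suffice: χ(G) = 2.
A valid 2-coloring: color 1: [6, 8, 11, 16, 17, 22]; color 2: [3, 4, 7, 12, 13, 19].

χ(G) = 2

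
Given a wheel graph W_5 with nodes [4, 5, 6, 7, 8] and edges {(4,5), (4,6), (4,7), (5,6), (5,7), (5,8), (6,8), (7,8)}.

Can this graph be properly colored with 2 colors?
No, G is not 2-colorable

The clique on vertices [5, 6, 8] has size 3 > 2, so it alone needs 3 colors.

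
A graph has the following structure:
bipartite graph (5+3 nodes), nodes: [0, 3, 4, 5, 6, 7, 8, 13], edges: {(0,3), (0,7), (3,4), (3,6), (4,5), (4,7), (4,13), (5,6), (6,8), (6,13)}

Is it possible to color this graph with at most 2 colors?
A valid 2-coloring: color 1: [0, 4, 6]; color 2: [3, 5, 7, 8, 13].
(χ(G) = 2 ≤ 2.)

Yes, G is 2-colorable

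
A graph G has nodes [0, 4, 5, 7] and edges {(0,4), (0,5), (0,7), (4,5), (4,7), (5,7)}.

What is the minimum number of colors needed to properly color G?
χ(G) = 4

Clique number ω(G) = 4 (lower bound: χ ≥ ω).
The clique on [0, 4, 5, 7] has size 4, forcing χ ≥ 4, and the coloring below uses 4 colors, so χ(G) = 4.
A valid 4-coloring: color 1: [7]; color 2: [4]; color 3: [5]; color 4: [0].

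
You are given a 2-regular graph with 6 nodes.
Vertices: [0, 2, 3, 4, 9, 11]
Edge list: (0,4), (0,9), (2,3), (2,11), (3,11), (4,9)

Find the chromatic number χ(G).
χ(G) = 3

Clique number ω(G) = 3 (lower bound: χ ≥ ω).
The clique on [0, 4, 9] has size 3, forcing χ ≥ 3, and the coloring below uses 3 colors, so χ(G) = 3.
A valid 3-coloring: color 1: [4, 11]; color 2: [0, 2]; color 3: [3, 9].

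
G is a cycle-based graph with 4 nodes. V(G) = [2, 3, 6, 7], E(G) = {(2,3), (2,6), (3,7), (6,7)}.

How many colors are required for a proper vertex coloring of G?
χ(G) = 2

Clique number ω(G) = 2 (lower bound: χ ≥ ω).
The graph is bipartite (no odd cycle), so 2 colors suffice: χ(G) = 2.
A valid 2-coloring: color 1: [3, 6]; color 2: [2, 7].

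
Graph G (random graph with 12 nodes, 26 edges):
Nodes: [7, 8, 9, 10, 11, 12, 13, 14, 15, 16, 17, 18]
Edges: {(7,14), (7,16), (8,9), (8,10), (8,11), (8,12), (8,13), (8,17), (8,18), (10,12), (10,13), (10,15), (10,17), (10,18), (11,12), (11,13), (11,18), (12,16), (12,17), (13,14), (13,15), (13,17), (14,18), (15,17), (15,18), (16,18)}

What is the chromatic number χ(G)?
χ(G) = 4

Clique number ω(G) = 4 (lower bound: χ ≥ ω).
The clique on [8, 10, 12, 17] has size 4, forcing χ ≥ 4, and the coloring below uses 4 colors, so χ(G) = 4.
A valid 4-coloring: color 1: [8, 14, 15, 16]; color 2: [7, 9, 12, 13, 18]; color 3: [10, 11]; color 4: [17].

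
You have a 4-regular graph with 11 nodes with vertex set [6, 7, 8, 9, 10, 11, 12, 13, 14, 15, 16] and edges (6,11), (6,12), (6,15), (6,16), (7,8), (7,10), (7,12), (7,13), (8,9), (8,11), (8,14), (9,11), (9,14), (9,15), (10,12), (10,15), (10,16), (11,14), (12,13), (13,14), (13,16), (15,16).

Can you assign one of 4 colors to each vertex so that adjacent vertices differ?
A valid 4-coloring: color 1: [10, 11, 13]; color 2: [7, 9, 16]; color 3: [8, 12, 15]; color 4: [6, 14].
(χ(G) = 4 ≤ 4.)

Yes, G is 4-colorable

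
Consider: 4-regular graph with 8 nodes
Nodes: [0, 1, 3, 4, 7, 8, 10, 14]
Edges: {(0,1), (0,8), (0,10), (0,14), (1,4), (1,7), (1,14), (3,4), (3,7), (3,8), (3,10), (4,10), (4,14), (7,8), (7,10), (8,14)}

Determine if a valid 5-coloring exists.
A valid 5-coloring: color 1: [0, 4, 7]; color 2: [1, 8, 10]; color 3: [3, 14].
(χ(G) = 3 ≤ 5.)

Yes, G is 5-colorable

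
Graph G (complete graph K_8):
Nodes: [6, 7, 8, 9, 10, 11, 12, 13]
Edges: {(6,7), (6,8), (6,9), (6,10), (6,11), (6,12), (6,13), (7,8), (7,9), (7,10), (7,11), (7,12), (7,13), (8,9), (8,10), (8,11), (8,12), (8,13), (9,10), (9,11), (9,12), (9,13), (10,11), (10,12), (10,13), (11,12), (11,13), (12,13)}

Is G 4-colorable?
The clique on vertices [6, 7, 8, 9, 10, 11, 12, 13] has size 8 > 4, so it alone needs 8 colors.

No, G is not 4-colorable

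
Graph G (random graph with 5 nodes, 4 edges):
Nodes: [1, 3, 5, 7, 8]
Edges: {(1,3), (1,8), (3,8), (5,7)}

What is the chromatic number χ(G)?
Clique number ω(G) = 3 (lower bound: χ ≥ ω).
The clique on [1, 3, 8] has size 3, forcing χ ≥ 3, and the coloring below uses 3 colors, so χ(G) = 3.
A valid 3-coloring: color 1: [1, 5]; color 2: [3, 7]; color 3: [8].

χ(G) = 3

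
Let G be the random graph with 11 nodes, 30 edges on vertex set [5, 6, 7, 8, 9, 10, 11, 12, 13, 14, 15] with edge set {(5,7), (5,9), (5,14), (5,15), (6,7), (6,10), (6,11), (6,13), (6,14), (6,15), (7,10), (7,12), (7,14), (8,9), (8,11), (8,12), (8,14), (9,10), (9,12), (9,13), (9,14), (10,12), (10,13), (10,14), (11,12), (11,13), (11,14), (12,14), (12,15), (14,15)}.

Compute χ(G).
Clique number ω(G) = 4 (lower bound: χ ≥ ω).
The clique on [8, 9, 12, 14] has size 4, forcing χ ≥ 4, and the coloring below uses 4 colors, so χ(G) = 4.
A valid 4-coloring: color 1: [13, 14]; color 2: [5, 6, 12]; color 3: [8, 10, 15]; color 4: [7, 9, 11].

χ(G) = 4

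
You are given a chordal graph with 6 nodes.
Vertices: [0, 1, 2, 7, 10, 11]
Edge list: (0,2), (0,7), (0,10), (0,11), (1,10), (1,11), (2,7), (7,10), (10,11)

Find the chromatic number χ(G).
χ(G) = 3

Clique number ω(G) = 3 (lower bound: χ ≥ ω).
The clique on [0, 2, 7] has size 3, forcing χ ≥ 3, and the coloring below uses 3 colors, so χ(G) = 3.
A valid 3-coloring: color 1: [0, 1]; color 2: [2, 10]; color 3: [7, 11].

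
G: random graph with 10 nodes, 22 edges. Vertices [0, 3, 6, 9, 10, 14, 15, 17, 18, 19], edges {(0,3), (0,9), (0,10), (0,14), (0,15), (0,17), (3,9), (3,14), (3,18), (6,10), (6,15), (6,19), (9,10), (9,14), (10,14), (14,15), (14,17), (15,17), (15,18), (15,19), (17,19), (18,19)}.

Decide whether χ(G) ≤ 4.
Yes, G is 4-colorable

A valid 4-coloring: color 1: [14, 19]; color 2: [3, 10, 15]; color 3: [0, 6, 18]; color 4: [9, 17].
(χ(G) = 4 ≤ 4.)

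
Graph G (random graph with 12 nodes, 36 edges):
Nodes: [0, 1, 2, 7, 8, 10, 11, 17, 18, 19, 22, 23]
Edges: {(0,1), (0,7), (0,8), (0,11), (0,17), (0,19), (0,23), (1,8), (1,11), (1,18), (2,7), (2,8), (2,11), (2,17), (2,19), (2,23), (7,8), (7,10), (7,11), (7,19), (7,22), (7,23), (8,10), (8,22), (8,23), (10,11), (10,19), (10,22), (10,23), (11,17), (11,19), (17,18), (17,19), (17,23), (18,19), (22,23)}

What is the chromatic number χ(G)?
χ(G) = 5

Clique number ω(G) = 5 (lower bound: χ ≥ ω).
The clique on [7, 8, 10, 22, 23] has size 5, forcing χ ≥ 5, and the coloring below uses 5 colors, so χ(G) = 5.
A valid 5-coloring: color 1: [1, 7, 17]; color 2: [0, 2, 10, 18]; color 3: [8, 11]; color 4: [19, 23]; color 5: [22].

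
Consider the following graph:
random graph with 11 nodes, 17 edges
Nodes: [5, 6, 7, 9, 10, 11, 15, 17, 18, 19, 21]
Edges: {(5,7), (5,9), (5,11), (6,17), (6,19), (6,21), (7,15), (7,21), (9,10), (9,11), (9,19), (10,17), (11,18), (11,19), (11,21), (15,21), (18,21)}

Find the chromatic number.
χ(G) = 3

Clique number ω(G) = 3 (lower bound: χ ≥ ω).
The clique on [7, 15, 21] has size 3, forcing χ ≥ 3, and the coloring below uses 3 colors, so χ(G) = 3.
A valid 3-coloring: color 1: [6, 7, 10, 11]; color 2: [9, 17, 21]; color 3: [5, 15, 18, 19].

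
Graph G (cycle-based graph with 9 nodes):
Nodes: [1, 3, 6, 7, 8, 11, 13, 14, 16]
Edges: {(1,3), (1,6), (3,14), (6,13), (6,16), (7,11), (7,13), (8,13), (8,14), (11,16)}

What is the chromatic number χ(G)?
χ(G) = 3

Clique number ω(G) = 2 (lower bound: χ ≥ ω).
Odd cycle [6, 13, 7, 11, 16] needs 3 colors (χ ≥ 3).
The coloring below uses 3 colors, so χ(G) = 3.
A valid 3-coloring: color 1: [3, 6, 8, 11]; color 2: [1, 13, 14, 16]; color 3: [7].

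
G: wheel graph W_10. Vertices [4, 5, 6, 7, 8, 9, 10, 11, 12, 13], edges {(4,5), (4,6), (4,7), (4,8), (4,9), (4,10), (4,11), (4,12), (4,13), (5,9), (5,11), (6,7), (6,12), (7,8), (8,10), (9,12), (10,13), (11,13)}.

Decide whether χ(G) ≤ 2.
No, G is not 2-colorable

The clique on vertices [4, 5, 9] has size 3 > 2, so it alone needs 3 colors.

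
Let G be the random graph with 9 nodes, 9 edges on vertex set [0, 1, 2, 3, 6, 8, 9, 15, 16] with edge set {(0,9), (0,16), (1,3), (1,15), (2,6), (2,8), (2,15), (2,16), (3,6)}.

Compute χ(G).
χ(G) = 3

Clique number ω(G) = 2 (lower bound: χ ≥ ω).
Odd cycle [2, 15, 1, 3, 6] needs 3 colors (χ ≥ 3).
The coloring below uses 3 colors, so χ(G) = 3.
A valid 3-coloring: color 1: [0, 2, 3]; color 2: [6, 8, 9, 15, 16]; color 3: [1].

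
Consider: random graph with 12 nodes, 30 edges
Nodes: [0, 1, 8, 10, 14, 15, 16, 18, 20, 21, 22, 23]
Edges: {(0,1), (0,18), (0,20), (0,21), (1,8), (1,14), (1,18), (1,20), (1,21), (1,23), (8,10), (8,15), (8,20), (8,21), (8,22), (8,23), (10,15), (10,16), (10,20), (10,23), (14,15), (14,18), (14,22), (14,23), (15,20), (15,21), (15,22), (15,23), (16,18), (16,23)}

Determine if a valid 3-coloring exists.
The clique on vertices [8, 10, 15, 20] has size 4 > 3, so it alone needs 4 colors.

No, G is not 3-colorable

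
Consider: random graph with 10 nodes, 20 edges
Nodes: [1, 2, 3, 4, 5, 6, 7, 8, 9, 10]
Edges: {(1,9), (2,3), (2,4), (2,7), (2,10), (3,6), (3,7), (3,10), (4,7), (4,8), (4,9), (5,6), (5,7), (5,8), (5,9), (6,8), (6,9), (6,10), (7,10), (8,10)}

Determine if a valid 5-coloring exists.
Yes, G is 5-colorable

A valid 5-coloring: color 1: [1, 6, 7]; color 2: [4, 5, 10]; color 3: [2, 8, 9]; color 4: [3].
(χ(G) = 4 ≤ 5.)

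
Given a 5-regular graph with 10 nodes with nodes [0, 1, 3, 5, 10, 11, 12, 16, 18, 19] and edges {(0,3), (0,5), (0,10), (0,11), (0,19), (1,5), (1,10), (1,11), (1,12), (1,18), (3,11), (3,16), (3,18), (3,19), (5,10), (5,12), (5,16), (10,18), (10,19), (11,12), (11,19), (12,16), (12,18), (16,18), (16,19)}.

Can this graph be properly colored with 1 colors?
No, G is not 1-colorable

The clique on vertices [0, 3, 11, 19] has size 4 > 1, so it alone needs 4 colors.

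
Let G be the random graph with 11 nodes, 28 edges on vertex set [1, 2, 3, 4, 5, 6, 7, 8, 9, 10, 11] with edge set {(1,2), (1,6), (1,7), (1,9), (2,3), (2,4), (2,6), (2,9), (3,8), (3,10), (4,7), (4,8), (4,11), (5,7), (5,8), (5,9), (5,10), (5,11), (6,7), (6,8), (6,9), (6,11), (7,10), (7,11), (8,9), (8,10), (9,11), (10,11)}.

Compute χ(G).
χ(G) = 4

Clique number ω(G) = 4 (lower bound: χ ≥ ω).
The clique on [5, 7, 10, 11] has size 4, forcing χ ≥ 4, and the coloring below uses 4 colors, so χ(G) = 4.
A valid 4-coloring: color 1: [2, 8, 11]; color 2: [3, 7, 9]; color 3: [4, 6, 10]; color 4: [1, 5].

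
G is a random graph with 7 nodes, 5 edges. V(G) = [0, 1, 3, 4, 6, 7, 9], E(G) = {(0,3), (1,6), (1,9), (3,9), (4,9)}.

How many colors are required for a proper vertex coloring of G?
Clique number ω(G) = 2 (lower bound: χ ≥ ω).
The graph is bipartite (no odd cycle), so 2 colors suffice: χ(G) = 2.
A valid 2-coloring: color 1: [0, 6, 7, 9]; color 2: [1, 3, 4].

χ(G) = 2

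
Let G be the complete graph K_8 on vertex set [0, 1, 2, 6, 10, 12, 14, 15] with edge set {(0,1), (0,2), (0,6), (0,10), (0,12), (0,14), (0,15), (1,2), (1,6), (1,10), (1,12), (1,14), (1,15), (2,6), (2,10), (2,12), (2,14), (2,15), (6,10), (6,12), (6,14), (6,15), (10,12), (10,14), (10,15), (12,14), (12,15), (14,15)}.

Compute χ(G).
Clique number ω(G) = 8 (lower bound: χ ≥ ω).
The clique on [0, 1, 2, 6, 10, 12, 14, 15] has size 8, forcing χ ≥ 8, and the coloring below uses 8 colors, so χ(G) = 8.
A valid 8-coloring: color 1: [2]; color 2: [1]; color 3: [12]; color 4: [14]; color 5: [0]; color 6: [15]; color 7: [6]; color 8: [10].

χ(G) = 8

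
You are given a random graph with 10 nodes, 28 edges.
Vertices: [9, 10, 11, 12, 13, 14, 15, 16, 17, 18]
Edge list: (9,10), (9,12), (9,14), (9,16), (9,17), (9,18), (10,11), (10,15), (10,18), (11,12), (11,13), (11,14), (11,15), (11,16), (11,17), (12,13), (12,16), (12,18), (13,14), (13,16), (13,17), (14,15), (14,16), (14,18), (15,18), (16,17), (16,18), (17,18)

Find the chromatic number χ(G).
χ(G) = 4

Clique number ω(G) = 4 (lower bound: χ ≥ ω).
The clique on [9, 16, 17, 18] has size 4, forcing χ ≥ 4, and the coloring below uses 4 colors, so χ(G) = 4.
A valid 4-coloring: color 1: [10, 16]; color 2: [11, 18]; color 3: [12, 14, 17]; color 4: [9, 13, 15].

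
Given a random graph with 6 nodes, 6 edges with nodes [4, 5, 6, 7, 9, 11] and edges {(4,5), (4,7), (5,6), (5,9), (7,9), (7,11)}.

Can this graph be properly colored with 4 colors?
A valid 4-coloring: color 1: [5, 7]; color 2: [4, 6, 9, 11].
(χ(G) = 2 ≤ 4.)

Yes, G is 4-colorable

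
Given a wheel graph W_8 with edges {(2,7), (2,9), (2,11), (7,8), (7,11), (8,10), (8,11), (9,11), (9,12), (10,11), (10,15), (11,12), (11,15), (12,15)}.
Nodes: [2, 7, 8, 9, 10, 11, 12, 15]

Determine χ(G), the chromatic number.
χ(G) = 4

Clique number ω(G) = 3 (lower bound: χ ≥ ω).
Odd cycle [9, 2, 7, 8, 10, 15, 12] needs 3 colors (χ ≥ 3).
Vertex 11 is adjacent to every vertex of [2, 7, 8, 9, 10, 12, 15], which already need 3 colors among themselves, so 11 needs a new color (χ ≥ 4).
The coloring below uses 4 colors, so χ(G) = 4.
A valid 4-coloring: color 1: [11]; color 2: [7, 9, 15]; color 3: [2, 8, 12]; color 4: [10].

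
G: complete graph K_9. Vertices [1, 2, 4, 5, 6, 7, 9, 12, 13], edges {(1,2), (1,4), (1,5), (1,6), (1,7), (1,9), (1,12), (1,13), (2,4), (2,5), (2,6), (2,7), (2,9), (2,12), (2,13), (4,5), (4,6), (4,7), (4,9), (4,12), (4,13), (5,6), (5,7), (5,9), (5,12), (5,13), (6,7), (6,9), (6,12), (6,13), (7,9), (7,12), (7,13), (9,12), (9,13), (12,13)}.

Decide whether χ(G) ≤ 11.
A valid 11-coloring: color 1: [7]; color 2: [4]; color 3: [9]; color 4: [1]; color 5: [6]; color 6: [13]; color 7: [2]; color 8: [12]; color 9: [5].
(χ(G) = 9 ≤ 11.)

Yes, G is 11-colorable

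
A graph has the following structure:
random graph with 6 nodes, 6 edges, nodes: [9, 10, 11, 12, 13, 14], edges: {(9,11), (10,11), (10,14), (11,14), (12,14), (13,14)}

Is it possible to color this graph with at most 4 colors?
Yes, G is 4-colorable

A valid 4-coloring: color 1: [9, 14]; color 2: [11, 12, 13]; color 3: [10].
(χ(G) = 3 ≤ 4.)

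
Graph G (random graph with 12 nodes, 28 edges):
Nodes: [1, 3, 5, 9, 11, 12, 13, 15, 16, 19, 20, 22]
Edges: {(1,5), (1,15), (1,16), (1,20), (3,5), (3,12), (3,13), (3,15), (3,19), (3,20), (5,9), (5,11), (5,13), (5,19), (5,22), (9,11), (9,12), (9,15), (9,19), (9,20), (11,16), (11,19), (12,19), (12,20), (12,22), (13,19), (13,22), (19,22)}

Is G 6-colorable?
Yes, G is 6-colorable

A valid 6-coloring: color 1: [15, 16, 19, 20]; color 2: [5, 12]; color 3: [1, 3, 9, 22]; color 4: [11, 13].
(χ(G) = 4 ≤ 6.)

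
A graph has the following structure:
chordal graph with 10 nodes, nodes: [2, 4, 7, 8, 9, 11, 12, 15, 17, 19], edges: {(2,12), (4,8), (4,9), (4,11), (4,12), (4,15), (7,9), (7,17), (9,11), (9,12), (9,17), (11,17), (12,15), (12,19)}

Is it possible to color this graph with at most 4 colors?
Yes, G is 4-colorable

A valid 4-coloring: color 1: [2, 8, 9, 15, 19]; color 2: [4, 17]; color 3: [7, 11, 12].
(χ(G) = 3 ≤ 4.)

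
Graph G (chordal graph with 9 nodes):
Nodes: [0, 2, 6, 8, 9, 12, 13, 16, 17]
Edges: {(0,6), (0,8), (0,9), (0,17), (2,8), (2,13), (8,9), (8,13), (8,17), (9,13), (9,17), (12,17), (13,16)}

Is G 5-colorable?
A valid 5-coloring: color 1: [6, 8, 12, 16]; color 2: [0, 13]; color 3: [2, 9]; color 4: [17].
(χ(G) = 4 ≤ 5.)

Yes, G is 5-colorable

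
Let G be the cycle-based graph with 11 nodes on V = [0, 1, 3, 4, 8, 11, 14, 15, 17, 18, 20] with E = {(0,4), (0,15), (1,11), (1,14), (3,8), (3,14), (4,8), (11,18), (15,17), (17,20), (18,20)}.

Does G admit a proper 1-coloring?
Edge (0,4) forces its endpoints to differ, so 1 color is not enough.

No, G is not 1-colorable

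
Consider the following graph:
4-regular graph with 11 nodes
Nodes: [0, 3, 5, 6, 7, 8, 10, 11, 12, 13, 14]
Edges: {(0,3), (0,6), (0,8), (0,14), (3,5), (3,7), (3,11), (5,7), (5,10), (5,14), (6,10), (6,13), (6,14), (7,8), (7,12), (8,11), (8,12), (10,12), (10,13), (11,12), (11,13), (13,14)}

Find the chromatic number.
χ(G) = 3

Clique number ω(G) = 3 (lower bound: χ ≥ ω).
The clique on [0, 6, 14] has size 3, forcing χ ≥ 3, and the coloring below uses 3 colors, so χ(G) = 3.
A valid 3-coloring: color 1: [0, 5, 12, 13]; color 2: [6, 7, 11]; color 3: [3, 8, 10, 14].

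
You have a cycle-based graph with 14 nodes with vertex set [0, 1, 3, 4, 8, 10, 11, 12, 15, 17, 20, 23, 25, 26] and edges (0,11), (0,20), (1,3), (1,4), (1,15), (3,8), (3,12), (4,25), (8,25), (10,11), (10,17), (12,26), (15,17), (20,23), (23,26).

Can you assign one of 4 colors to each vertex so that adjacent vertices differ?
Yes, G is 4-colorable

A valid 4-coloring: color 1: [1, 8, 11, 17, 20, 26]; color 2: [0, 3, 10, 15, 23, 25]; color 3: [4, 12].
(χ(G) = 3 ≤ 4.)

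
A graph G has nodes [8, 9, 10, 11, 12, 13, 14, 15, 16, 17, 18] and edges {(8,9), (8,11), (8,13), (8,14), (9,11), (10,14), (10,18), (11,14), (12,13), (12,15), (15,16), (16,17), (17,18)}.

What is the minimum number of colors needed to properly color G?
Clique number ω(G) = 3 (lower bound: χ ≥ ω).
The clique on [8, 9, 11] has size 3, forcing χ ≥ 3, and the coloring below uses 3 colors, so χ(G) = 3.
A valid 3-coloring: color 1: [8, 10, 12, 16]; color 2: [11, 13, 15, 17]; color 3: [9, 14, 18].

χ(G) = 3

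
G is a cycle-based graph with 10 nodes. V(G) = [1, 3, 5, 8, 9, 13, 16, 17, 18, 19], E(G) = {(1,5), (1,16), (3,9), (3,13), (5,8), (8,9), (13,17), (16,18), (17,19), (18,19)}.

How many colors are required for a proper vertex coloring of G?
Clique number ω(G) = 2 (lower bound: χ ≥ ω).
The graph is bipartite (no odd cycle), so 2 colors suffice: χ(G) = 2.
A valid 2-coloring: color 1: [1, 3, 8, 17, 18]; color 2: [5, 9, 13, 16, 19].

χ(G) = 2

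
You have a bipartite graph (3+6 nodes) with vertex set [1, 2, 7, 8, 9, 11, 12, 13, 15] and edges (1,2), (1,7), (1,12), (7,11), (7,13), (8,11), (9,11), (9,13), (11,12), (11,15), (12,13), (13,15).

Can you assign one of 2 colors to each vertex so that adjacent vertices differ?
Yes, G is 2-colorable

A valid 2-coloring: color 1: [1, 11, 13]; color 2: [2, 7, 8, 9, 12, 15].
(χ(G) = 2 ≤ 2.)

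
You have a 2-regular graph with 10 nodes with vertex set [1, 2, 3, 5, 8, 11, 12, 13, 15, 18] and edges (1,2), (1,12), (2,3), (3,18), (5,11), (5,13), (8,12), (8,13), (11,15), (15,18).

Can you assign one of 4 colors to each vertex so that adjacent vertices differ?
A valid 4-coloring: color 1: [1, 3, 5, 8, 15]; color 2: [2, 11, 12, 13, 18].
(χ(G) = 2 ≤ 4.)

Yes, G is 4-colorable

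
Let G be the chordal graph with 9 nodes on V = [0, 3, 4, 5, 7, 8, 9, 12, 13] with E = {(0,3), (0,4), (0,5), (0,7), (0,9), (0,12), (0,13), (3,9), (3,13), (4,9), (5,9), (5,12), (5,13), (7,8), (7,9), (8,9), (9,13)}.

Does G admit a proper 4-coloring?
A valid 4-coloring: color 1: [0, 8]; color 2: [9, 12]; color 3: [3, 4, 5, 7]; color 4: [13].
(χ(G) = 4 ≤ 4.)

Yes, G is 4-colorable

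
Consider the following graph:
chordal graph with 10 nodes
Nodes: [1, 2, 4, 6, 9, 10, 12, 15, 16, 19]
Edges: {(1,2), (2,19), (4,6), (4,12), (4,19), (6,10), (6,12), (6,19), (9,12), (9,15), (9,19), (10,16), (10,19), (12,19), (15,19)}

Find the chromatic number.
χ(G) = 4

Clique number ω(G) = 4 (lower bound: χ ≥ ω).
The clique on [4, 6, 12, 19] has size 4, forcing χ ≥ 4, and the coloring below uses 4 colors, so χ(G) = 4.
A valid 4-coloring: color 1: [1, 16, 19]; color 2: [2, 10, 12, 15]; color 3: [6, 9]; color 4: [4].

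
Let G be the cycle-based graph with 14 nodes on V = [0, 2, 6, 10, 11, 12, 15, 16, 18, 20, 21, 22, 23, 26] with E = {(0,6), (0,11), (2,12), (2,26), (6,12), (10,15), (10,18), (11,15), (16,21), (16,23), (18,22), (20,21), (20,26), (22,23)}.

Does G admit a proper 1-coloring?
No, G is not 1-colorable

Edge (0,11) forces its endpoints to differ, so 1 color is not enough.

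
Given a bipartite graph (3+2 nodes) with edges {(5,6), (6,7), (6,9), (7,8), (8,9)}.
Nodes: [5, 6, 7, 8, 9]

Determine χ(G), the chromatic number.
Clique number ω(G) = 2 (lower bound: χ ≥ ω).
The graph is bipartite (no odd cycle), so 2 colors suffice: χ(G) = 2.
A valid 2-coloring: color 1: [6, 8]; color 2: [5, 7, 9].

χ(G) = 2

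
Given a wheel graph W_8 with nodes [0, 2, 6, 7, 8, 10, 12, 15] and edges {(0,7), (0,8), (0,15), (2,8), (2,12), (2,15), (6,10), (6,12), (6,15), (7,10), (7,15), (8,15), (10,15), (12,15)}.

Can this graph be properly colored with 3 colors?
Odd cycle [10, 6, 12, 2, 8, 0, 7] needs 3 colors (χ ≥ 3).
Vertex 15 is adjacent to every vertex of [0, 2, 6, 7, 8, 10, 12], which already need 3 colors among themselves, so 15 needs a new color (χ ≥ 4).
Hence χ(G) ≥ 4 > 3, so no proper 3-coloring exists.

No, G is not 3-colorable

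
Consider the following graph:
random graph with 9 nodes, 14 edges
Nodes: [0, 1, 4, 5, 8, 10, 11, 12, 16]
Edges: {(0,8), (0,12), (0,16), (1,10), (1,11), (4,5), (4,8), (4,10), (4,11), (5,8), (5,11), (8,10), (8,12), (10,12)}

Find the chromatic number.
χ(G) = 3

Clique number ω(G) = 3 (lower bound: χ ≥ ω).
The clique on [0, 8, 12] has size 3, forcing χ ≥ 3, and the coloring below uses 3 colors, so χ(G) = 3.
A valid 3-coloring: color 1: [8, 11, 16]; color 2: [1, 4, 12]; color 3: [0, 5, 10].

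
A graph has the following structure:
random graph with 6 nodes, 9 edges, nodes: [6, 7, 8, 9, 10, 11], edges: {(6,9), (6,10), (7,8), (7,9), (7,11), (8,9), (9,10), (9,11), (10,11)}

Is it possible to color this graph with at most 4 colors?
A valid 4-coloring: color 1: [9]; color 2: [7, 10]; color 3: [6, 8, 11].
(χ(G) = 3 ≤ 4.)

Yes, G is 4-colorable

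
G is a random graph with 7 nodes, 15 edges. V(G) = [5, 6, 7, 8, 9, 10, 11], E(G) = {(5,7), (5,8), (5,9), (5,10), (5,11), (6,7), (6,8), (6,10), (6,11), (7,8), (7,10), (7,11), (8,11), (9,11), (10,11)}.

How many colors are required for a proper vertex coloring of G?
χ(G) = 4

Clique number ω(G) = 4 (lower bound: χ ≥ ω).
The clique on [5, 7, 8, 11] has size 4, forcing χ ≥ 4, and the coloring below uses 4 colors, so χ(G) = 4.
A valid 4-coloring: color 1: [11]; color 2: [5, 6]; color 3: [7, 9]; color 4: [8, 10].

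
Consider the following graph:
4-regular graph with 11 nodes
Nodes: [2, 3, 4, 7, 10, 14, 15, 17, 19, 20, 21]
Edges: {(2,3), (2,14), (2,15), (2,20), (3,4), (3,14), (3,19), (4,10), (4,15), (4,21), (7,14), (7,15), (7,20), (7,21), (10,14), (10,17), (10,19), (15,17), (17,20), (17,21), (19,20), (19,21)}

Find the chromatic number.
Clique number ω(G) = 3 (lower bound: χ ≥ ω).
The clique on [2, 3, 14] has size 3, forcing χ ≥ 3, and the coloring below uses 3 colors, so χ(G) = 3.
A valid 3-coloring: color 1: [3, 10, 15, 20, 21]; color 2: [2, 4, 7, 17, 19]; color 3: [14].

χ(G) = 3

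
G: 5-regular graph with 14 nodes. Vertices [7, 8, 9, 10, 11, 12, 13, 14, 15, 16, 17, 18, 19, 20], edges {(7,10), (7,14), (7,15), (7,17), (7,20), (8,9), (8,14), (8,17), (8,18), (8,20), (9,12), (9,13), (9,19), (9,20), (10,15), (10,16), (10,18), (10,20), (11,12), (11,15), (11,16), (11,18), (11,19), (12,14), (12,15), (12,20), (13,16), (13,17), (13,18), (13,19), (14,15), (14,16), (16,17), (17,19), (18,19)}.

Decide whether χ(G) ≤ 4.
Yes, G is 4-colorable

A valid 4-coloring: color 1: [15, 16, 19, 20]; color 2: [7, 8, 12, 13]; color 3: [9, 10, 11, 14, 17]; color 4: [18].
(χ(G) = 4 ≤ 4.)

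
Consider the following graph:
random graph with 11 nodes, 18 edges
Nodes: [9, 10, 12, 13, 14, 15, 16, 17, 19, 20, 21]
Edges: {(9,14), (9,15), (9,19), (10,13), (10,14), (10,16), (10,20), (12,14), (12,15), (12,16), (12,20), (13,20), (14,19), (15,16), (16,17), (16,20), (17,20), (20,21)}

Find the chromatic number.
χ(G) = 3

Clique number ω(G) = 3 (lower bound: χ ≥ ω).
The clique on [9, 14, 19] has size 3, forcing χ ≥ 3, and the coloring below uses 3 colors, so χ(G) = 3.
A valid 3-coloring: color 1: [14, 15, 20]; color 2: [9, 13, 16, 21]; color 3: [10, 12, 17, 19].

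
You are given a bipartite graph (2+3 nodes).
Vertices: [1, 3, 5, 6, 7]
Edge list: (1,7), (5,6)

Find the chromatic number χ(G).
χ(G) = 2

Clique number ω(G) = 2 (lower bound: χ ≥ ω).
The graph is bipartite (no odd cycle), so 2 colors suffice: χ(G) = 2.
A valid 2-coloring: color 1: [3, 5, 7]; color 2: [1, 6].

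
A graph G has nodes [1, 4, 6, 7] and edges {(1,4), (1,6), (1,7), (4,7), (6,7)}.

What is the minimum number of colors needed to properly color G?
χ(G) = 3

Clique number ω(G) = 3 (lower bound: χ ≥ ω).
The clique on [1, 4, 7] has size 3, forcing χ ≥ 3, and the coloring below uses 3 colors, so χ(G) = 3.
A valid 3-coloring: color 1: [7]; color 2: [1]; color 3: [4, 6].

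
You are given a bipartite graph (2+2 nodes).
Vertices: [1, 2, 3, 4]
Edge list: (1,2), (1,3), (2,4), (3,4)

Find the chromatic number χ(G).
χ(G) = 2

Clique number ω(G) = 2 (lower bound: χ ≥ ω).
The graph is bipartite (no odd cycle), so 2 colors suffice: χ(G) = 2.
A valid 2-coloring: color 1: [2, 3]; color 2: [1, 4].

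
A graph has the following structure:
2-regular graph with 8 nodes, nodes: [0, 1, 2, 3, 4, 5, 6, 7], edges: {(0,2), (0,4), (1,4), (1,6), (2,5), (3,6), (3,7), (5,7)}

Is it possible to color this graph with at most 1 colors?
Edge (0,2) forces its endpoints to differ, so 1 color is not enough.

No, G is not 1-colorable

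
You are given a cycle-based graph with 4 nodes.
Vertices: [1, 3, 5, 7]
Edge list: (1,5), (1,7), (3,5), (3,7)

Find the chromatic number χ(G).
Clique number ω(G) = 2 (lower bound: χ ≥ ω).
The graph is bipartite (no odd cycle), so 2 colors suffice: χ(G) = 2.
A valid 2-coloring: color 1: [5, 7]; color 2: [1, 3].

χ(G) = 2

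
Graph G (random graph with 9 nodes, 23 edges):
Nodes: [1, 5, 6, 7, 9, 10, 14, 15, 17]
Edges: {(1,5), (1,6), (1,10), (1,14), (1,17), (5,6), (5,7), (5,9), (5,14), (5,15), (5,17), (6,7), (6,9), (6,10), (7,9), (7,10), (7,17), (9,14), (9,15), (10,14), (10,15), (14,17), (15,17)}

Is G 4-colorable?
A valid 4-coloring: color 1: [5, 10]; color 2: [9, 17]; color 3: [1, 7, 15]; color 4: [6, 14].
(χ(G) = 4 ≤ 4.)

Yes, G is 4-colorable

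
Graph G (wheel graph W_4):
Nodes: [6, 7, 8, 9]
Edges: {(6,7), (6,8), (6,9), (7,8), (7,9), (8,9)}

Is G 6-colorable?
Yes, G is 6-colorable

A valid 6-coloring: color 1: [9]; color 2: [7]; color 3: [8]; color 4: [6].
(χ(G) = 4 ≤ 6.)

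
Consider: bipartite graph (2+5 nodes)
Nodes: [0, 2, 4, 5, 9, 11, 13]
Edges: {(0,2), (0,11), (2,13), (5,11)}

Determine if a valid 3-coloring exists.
Yes, G is 3-colorable

A valid 3-coloring: color 1: [2, 4, 9, 11]; color 2: [0, 5, 13].
(χ(G) = 2 ≤ 3.)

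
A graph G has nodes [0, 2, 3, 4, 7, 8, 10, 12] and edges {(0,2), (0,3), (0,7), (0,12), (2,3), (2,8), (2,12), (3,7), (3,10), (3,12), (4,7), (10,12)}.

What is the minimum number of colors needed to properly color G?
Clique number ω(G) = 4 (lower bound: χ ≥ ω).
The clique on [0, 2, 3, 12] has size 4, forcing χ ≥ 4, and the coloring below uses 4 colors, so χ(G) = 4.
A valid 4-coloring: color 1: [3, 4, 8]; color 2: [7, 12]; color 3: [2, 10]; color 4: [0].

χ(G) = 4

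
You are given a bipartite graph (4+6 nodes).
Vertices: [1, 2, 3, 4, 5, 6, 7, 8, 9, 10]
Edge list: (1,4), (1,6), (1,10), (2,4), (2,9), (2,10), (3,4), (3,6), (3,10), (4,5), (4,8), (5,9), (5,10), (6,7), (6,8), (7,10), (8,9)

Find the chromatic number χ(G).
Clique number ω(G) = 2 (lower bound: χ ≥ ω).
The graph is bipartite (no odd cycle), so 2 colors suffice: χ(G) = 2.
A valid 2-coloring: color 1: [4, 6, 9, 10]; color 2: [1, 2, 3, 5, 7, 8].

χ(G) = 2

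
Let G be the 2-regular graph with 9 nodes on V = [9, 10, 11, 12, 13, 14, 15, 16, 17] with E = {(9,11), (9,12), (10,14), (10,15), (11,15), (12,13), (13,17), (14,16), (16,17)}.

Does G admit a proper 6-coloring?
A valid 6-coloring: color 1: [11, 12, 14, 17]; color 2: [9, 13, 15, 16]; color 3: [10].
(χ(G) = 3 ≤ 6.)

Yes, G is 6-colorable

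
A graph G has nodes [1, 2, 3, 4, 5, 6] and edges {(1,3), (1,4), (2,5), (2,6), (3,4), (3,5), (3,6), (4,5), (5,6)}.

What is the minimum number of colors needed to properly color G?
χ(G) = 3

Clique number ω(G) = 3 (lower bound: χ ≥ ω).
The clique on [2, 5, 6] has size 3, forcing χ ≥ 3, and the coloring below uses 3 colors, so χ(G) = 3.
A valid 3-coloring: color 1: [1, 5]; color 2: [2, 3]; color 3: [4, 6].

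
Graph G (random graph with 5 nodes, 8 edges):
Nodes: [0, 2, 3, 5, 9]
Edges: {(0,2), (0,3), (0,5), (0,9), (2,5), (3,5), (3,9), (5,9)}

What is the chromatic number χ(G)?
χ(G) = 4

Clique number ω(G) = 4 (lower bound: χ ≥ ω).
The clique on [0, 3, 5, 9] has size 4, forcing χ ≥ 4, and the coloring below uses 4 colors, so χ(G) = 4.
A valid 4-coloring: color 1: [5]; color 2: [0]; color 3: [2, 9]; color 4: [3].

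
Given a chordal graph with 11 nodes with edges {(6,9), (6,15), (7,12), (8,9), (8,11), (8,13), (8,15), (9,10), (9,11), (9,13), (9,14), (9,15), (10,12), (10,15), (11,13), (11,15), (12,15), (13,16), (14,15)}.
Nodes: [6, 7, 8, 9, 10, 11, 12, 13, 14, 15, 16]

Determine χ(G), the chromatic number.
χ(G) = 4

Clique number ω(G) = 4 (lower bound: χ ≥ ω).
The clique on [8, 9, 11, 13] has size 4, forcing χ ≥ 4, and the coloring below uses 4 colors, so χ(G) = 4.
A valid 4-coloring: color 1: [7, 13, 15]; color 2: [9, 12, 16]; color 3: [6, 10, 11, 14]; color 4: [8].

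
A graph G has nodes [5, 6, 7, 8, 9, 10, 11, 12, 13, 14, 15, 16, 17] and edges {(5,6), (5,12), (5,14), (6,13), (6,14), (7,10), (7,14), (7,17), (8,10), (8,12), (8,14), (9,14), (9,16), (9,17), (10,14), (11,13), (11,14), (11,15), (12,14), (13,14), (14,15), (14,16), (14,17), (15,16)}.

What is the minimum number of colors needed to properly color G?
χ(G) = 3

Clique number ω(G) = 3 (lower bound: χ ≥ ω).
The clique on [5, 12, 14] has size 3, forcing χ ≥ 3, and the coloring below uses 3 colors, so χ(G) = 3.
A valid 3-coloring: color 1: [14]; color 2: [6, 10, 11, 12, 16, 17]; color 3: [5, 7, 8, 9, 13, 15].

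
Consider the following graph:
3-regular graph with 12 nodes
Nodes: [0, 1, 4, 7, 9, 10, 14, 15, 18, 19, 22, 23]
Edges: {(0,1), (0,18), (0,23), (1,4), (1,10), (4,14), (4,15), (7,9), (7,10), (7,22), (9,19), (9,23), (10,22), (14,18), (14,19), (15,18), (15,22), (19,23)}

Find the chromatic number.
χ(G) = 3

Clique number ω(G) = 3 (lower bound: χ ≥ ω).
The clique on [7, 10, 22] has size 3, forcing χ ≥ 3, and the coloring below uses 3 colors, so χ(G) = 3.
A valid 3-coloring: color 1: [1, 7, 18, 23]; color 2: [0, 9, 10, 14, 15]; color 3: [4, 19, 22].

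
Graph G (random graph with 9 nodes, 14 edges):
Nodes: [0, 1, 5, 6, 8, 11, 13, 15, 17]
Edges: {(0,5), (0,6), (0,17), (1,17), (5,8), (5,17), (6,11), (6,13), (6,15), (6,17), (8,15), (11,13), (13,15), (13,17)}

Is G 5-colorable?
Yes, G is 5-colorable

A valid 5-coloring: color 1: [11, 15, 17]; color 2: [1, 5, 6]; color 3: [0, 8, 13].
(χ(G) = 3 ≤ 5.)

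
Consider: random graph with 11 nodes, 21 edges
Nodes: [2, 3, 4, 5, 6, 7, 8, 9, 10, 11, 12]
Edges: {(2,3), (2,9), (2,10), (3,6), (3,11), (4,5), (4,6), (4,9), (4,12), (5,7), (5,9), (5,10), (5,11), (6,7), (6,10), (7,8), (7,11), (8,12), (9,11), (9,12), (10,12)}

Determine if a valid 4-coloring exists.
A valid 4-coloring: color 1: [2, 5, 6, 12]; color 2: [3, 7, 9, 10]; color 3: [4, 8, 11].
(χ(G) = 3 ≤ 4.)

Yes, G is 4-colorable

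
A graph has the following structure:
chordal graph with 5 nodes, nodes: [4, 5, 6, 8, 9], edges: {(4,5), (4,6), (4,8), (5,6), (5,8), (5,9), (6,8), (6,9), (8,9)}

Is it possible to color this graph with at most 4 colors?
Yes, G is 4-colorable

A valid 4-coloring: color 1: [5]; color 2: [6]; color 3: [8]; color 4: [4, 9].
(χ(G) = 4 ≤ 4.)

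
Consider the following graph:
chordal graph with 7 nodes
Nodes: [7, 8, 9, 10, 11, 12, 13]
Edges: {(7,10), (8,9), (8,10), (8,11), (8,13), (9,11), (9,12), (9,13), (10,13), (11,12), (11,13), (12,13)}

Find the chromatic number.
Clique number ω(G) = 4 (lower bound: χ ≥ ω).
The clique on [8, 9, 11, 13] has size 4, forcing χ ≥ 4, and the coloring below uses 4 colors, so χ(G) = 4.
A valid 4-coloring: color 1: [7, 13]; color 2: [9, 10]; color 3: [11]; color 4: [8, 12].

χ(G) = 4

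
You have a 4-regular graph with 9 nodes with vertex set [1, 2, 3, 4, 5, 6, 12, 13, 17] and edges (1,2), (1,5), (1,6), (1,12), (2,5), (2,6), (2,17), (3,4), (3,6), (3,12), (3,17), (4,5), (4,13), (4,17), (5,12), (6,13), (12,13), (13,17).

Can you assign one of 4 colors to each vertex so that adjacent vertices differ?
Yes, G is 4-colorable

A valid 4-coloring: color 1: [5, 6, 17]; color 2: [2, 3, 13]; color 3: [1, 4]; color 4: [12].
(χ(G) = 3 ≤ 4.)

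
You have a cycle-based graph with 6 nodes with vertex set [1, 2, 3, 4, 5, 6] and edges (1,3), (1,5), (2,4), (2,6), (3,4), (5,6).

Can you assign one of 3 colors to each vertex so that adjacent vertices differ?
Yes, G is 3-colorable

A valid 3-coloring: color 1: [2, 3, 5]; color 2: [1, 4, 6].
(χ(G) = 2 ≤ 3.)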